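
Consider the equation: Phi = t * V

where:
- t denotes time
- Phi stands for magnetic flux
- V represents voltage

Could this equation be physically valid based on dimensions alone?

Yes

t (time) has dimensions [T].
Phi (magnetic flux) has dimensions [I^-1 L^2 M T^-2].
V (voltage) has dimensions [I^-1 L^2 M T^-3].

Left side: [I^-1 L^2 M T^-2]
Right side: [I^-1 L^2 M T^-2]

Both sides have the same dimensions, so the equation is dimensionally consistent.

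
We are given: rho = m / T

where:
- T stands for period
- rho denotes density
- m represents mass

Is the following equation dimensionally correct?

No

T (period) has dimensions [T].
rho (density) has dimensions [L^-3 M].
m (mass) has dimensions [M].

Left side: [L^-3 M]
Right side: [M T^-1]

The two sides have different dimensions, so the equation is NOT dimensionally consistent.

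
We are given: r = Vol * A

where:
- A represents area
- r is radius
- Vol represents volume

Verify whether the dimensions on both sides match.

No

A (area) has dimensions [L^2].
r (radius) has dimensions [L].
Vol (volume) has dimensions [L^3].

Left side: [L]
Right side: [L^5]

The two sides have different dimensions, so the equation is NOT dimensionally consistent.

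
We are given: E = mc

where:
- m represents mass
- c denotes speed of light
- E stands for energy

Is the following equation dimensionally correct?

No

m (mass) has dimensions [M].
c (speed of light) has dimensions [L T^-1].
E (energy) has dimensions [L^2 M T^-2].

Left side: [L^2 M T^-2]
Right side: [L M T^-1]

The two sides have different dimensions, so the equation is NOT dimensionally consistent.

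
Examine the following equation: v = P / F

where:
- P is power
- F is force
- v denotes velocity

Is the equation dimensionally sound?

Yes

P (power) has dimensions [L^2 M T^-3].
F (force) has dimensions [L M T^-2].
v (velocity) has dimensions [L T^-1].

Left side: [L T^-1]
Right side: [L T^-1]

Both sides have the same dimensions, so the equation is dimensionally consistent.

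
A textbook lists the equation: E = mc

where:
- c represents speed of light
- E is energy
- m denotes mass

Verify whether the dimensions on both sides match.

No

c (speed of light) has dimensions [L T^-1].
E (energy) has dimensions [L^2 M T^-2].
m (mass) has dimensions [M].

Left side: [L^2 M T^-2]
Right side: [L M T^-1]

The two sides have different dimensions, so the equation is NOT dimensionally consistent.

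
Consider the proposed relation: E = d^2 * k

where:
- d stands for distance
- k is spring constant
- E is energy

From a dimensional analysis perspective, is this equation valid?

Yes

d (distance) has dimensions [L].
k (spring constant) has dimensions [M T^-2].
E (energy) has dimensions [L^2 M T^-2].

Left side: [L^2 M T^-2]
Right side: [L^2 M T^-2]

Both sides have the same dimensions, so the equation is dimensionally consistent.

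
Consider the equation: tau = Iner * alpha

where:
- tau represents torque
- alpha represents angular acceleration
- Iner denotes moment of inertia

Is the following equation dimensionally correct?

Yes

tau (torque) has dimensions [L^2 M T^-2].
alpha (angular acceleration) has dimensions [T^-2].
Iner (moment of inertia) has dimensions [L^2 M].

Left side: [L^2 M T^-2]
Right side: [L^2 M T^-2]

Both sides have the same dimensions, so the equation is dimensionally consistent.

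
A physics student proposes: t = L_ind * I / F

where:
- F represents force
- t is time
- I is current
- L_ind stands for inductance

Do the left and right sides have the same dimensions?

No

F (force) has dimensions [L M T^-2].
t (time) has dimensions [T].
I (current) has dimensions [I].
L_ind (inductance) has dimensions [I^-2 L^2 M T^-2].

Left side: [T]
Right side: [I^-1 L]

The two sides have different dimensions, so the equation is NOT dimensionally consistent.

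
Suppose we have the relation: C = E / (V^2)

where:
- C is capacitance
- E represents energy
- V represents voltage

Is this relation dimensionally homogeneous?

Yes

C (capacitance) has dimensions [I^2 L^-2 M^-1 T^4].
E (energy) has dimensions [L^2 M T^-2].
V (voltage) has dimensions [I^-1 L^2 M T^-3].

Left side: [I^2 L^-2 M^-1 T^4]
Right side: [I^2 L^-2 M^-1 T^4]

Both sides have the same dimensions, so the equation is dimensionally consistent.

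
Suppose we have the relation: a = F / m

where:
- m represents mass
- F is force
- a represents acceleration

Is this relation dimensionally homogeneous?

Yes

m (mass) has dimensions [M].
F (force) has dimensions [L M T^-2].
a (acceleration) has dimensions [L T^-2].

Left side: [L T^-2]
Right side: [L T^-2]

Both sides have the same dimensions, so the equation is dimensionally consistent.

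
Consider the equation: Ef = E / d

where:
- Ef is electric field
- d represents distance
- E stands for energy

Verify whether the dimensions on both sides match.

No

Ef (electric field) has dimensions [I^-1 L M T^-3].
d (distance) has dimensions [L].
E (energy) has dimensions [L^2 M T^-2].

Left side: [I^-1 L M T^-3]
Right side: [L M T^-2]

The two sides have different dimensions, so the equation is NOT dimensionally consistent.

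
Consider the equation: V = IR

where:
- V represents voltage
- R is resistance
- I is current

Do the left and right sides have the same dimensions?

Yes

V (voltage) has dimensions [I^-1 L^2 M T^-3].
R (resistance) has dimensions [I^-2 L^2 M T^-3].
I (current) has dimensions [I].

Left side: [I^-1 L^2 M T^-3]
Right side: [I^-1 L^2 M T^-3]

Both sides have the same dimensions, so the equation is dimensionally consistent.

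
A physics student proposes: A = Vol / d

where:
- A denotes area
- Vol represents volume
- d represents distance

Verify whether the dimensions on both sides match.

Yes

A (area) has dimensions [L^2].
Vol (volume) has dimensions [L^3].
d (distance) has dimensions [L].

Left side: [L^2]
Right side: [L^2]

Both sides have the same dimensions, so the equation is dimensionally consistent.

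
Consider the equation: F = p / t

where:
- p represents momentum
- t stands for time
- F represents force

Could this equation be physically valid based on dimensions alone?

Yes

p (momentum) has dimensions [L M T^-1].
t (time) has dimensions [T].
F (force) has dimensions [L M T^-2].

Left side: [L M T^-2]
Right side: [L M T^-2]

Both sides have the same dimensions, so the equation is dimensionally consistent.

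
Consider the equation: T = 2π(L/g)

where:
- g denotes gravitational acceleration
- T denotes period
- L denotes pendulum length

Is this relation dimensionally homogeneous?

No

g (gravitational acceleration) has dimensions [L T^-2].
T (period) has dimensions [T].
L (pendulum length) has dimensions [L].

Left side: [T]
Right side: [T^2]

The two sides have different dimensions, so the equation is NOT dimensionally consistent.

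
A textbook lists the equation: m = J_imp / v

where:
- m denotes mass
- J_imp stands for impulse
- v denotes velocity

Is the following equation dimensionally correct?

Yes

m (mass) has dimensions [M].
J_imp (impulse) has dimensions [L M T^-1].
v (velocity) has dimensions [L T^-1].

Left side: [M]
Right side: [M]

Both sides have the same dimensions, so the equation is dimensionally consistent.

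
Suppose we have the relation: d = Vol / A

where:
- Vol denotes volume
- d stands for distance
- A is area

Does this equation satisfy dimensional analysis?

Yes

Vol (volume) has dimensions [L^3].
d (distance) has dimensions [L].
A (area) has dimensions [L^2].

Left side: [L]
Right side: [L]

Both sides have the same dimensions, so the equation is dimensionally consistent.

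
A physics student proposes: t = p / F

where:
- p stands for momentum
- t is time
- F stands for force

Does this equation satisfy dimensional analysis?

Yes

p (momentum) has dimensions [L M T^-1].
t (time) has dimensions [T].
F (force) has dimensions [L M T^-2].

Left side: [T]
Right side: [T]

Both sides have the same dimensions, so the equation is dimensionally consistent.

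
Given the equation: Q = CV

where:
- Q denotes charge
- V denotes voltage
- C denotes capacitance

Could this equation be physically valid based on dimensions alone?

Yes

Q (charge) has dimensions [I T].
V (voltage) has dimensions [I^-1 L^2 M T^-3].
C (capacitance) has dimensions [I^2 L^-2 M^-1 T^4].

Left side: [I T]
Right side: [I T]

Both sides have the same dimensions, so the equation is dimensionally consistent.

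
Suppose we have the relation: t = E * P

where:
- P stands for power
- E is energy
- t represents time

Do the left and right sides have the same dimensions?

No

P (power) has dimensions [L^2 M T^-3].
E (energy) has dimensions [L^2 M T^-2].
t (time) has dimensions [T].

Left side: [T]
Right side: [L^4 M^2 T^-5]

The two sides have different dimensions, so the equation is NOT dimensionally consistent.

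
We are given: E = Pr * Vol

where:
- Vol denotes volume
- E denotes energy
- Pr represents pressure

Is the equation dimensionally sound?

Yes

Vol (volume) has dimensions [L^3].
E (energy) has dimensions [L^2 M T^-2].
Pr (pressure) has dimensions [L^-1 M T^-2].

Left side: [L^2 M T^-2]
Right side: [L^2 M T^-2]

Both sides have the same dimensions, so the equation is dimensionally consistent.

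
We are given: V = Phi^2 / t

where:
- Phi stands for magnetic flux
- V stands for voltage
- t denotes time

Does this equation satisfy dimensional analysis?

No

Phi (magnetic flux) has dimensions [I^-1 L^2 M T^-2].
V (voltage) has dimensions [I^-1 L^2 M T^-3].
t (time) has dimensions [T].

Left side: [I^-1 L^2 M T^-3]
Right side: [I^-2 L^4 M^2 T^-5]

The two sides have different dimensions, so the equation is NOT dimensionally consistent.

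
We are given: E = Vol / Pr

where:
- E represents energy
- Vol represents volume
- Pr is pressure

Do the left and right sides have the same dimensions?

No

E (energy) has dimensions [L^2 M T^-2].
Vol (volume) has dimensions [L^3].
Pr (pressure) has dimensions [L^-1 M T^-2].

Left side: [L^2 M T^-2]
Right side: [L^4 M^-1 T^2]

The two sides have different dimensions, so the equation is NOT dimensionally consistent.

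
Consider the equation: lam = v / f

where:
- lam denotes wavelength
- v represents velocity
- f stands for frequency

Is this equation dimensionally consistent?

Yes

lam (wavelength) has dimensions [L].
v (velocity) has dimensions [L T^-1].
f (frequency) has dimensions [T^-1].

Left side: [L]
Right side: [L]

Both sides have the same dimensions, so the equation is dimensionally consistent.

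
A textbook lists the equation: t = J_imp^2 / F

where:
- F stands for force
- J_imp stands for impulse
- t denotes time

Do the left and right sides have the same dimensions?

No

F (force) has dimensions [L M T^-2].
J_imp (impulse) has dimensions [L M T^-1].
t (time) has dimensions [T].

Left side: [T]
Right side: [L M]

The two sides have different dimensions, so the equation is NOT dimensionally consistent.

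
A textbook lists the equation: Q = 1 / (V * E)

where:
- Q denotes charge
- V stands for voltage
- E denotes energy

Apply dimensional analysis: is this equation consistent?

No

Q (charge) has dimensions [I T].
V (voltage) has dimensions [I^-1 L^2 M T^-3].
E (energy) has dimensions [L^2 M T^-2].

Left side: [I T]
Right side: [I L^-4 M^-2 T^5]

The two sides have different dimensions, so the equation is NOT dimensionally consistent.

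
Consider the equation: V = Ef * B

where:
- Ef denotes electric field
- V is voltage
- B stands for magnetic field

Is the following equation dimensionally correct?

No

Ef (electric field) has dimensions [I^-1 L M T^-3].
V (voltage) has dimensions [I^-1 L^2 M T^-3].
B (magnetic field) has dimensions [I^-1 M T^-2].

Left side: [I^-1 L^2 M T^-3]
Right side: [I^-2 L M^2 T^-5]

The two sides have different dimensions, so the equation is NOT dimensionally consistent.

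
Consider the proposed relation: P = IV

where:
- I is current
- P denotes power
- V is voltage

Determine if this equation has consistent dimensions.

Yes

I (current) has dimensions [I].
P (power) has dimensions [L^2 M T^-3].
V (voltage) has dimensions [I^-1 L^2 M T^-3].

Left side: [L^2 M T^-3]
Right side: [L^2 M T^-3]

Both sides have the same dimensions, so the equation is dimensionally consistent.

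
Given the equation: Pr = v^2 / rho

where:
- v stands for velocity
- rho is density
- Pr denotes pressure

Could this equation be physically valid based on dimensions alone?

No

v (velocity) has dimensions [L T^-1].
rho (density) has dimensions [L^-3 M].
Pr (pressure) has dimensions [L^-1 M T^-2].

Left side: [L^-1 M T^-2]
Right side: [L^5 M^-1 T^-2]

The two sides have different dimensions, so the equation is NOT dimensionally consistent.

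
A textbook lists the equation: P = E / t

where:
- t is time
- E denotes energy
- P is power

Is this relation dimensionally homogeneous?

Yes

t (time) has dimensions [T].
E (energy) has dimensions [L^2 M T^-2].
P (power) has dimensions [L^2 M T^-3].

Left side: [L^2 M T^-3]
Right side: [L^2 M T^-3]

Both sides have the same dimensions, so the equation is dimensionally consistent.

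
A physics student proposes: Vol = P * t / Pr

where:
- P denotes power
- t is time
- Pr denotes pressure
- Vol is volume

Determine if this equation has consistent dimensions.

Yes

P (power) has dimensions [L^2 M T^-3].
t (time) has dimensions [T].
Pr (pressure) has dimensions [L^-1 M T^-2].
Vol (volume) has dimensions [L^3].

Left side: [L^3]
Right side: [L^3]

Both sides have the same dimensions, so the equation is dimensionally consistent.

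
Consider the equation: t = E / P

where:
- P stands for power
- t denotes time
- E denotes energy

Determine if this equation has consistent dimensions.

Yes

P (power) has dimensions [L^2 M T^-3].
t (time) has dimensions [T].
E (energy) has dimensions [L^2 M T^-2].

Left side: [T]
Right side: [T]

Both sides have the same dimensions, so the equation is dimensionally consistent.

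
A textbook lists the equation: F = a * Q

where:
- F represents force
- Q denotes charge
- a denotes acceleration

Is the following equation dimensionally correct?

No

F (force) has dimensions [L M T^-2].
Q (charge) has dimensions [I T].
a (acceleration) has dimensions [L T^-2].

Left side: [L M T^-2]
Right side: [I L T^-1]

The two sides have different dimensions, so the equation is NOT dimensionally consistent.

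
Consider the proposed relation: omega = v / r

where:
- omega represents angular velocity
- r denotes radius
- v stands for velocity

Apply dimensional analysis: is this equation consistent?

Yes

omega (angular velocity) has dimensions [T^-1].
r (radius) has dimensions [L].
v (velocity) has dimensions [L T^-1].

Left side: [T^-1]
Right side: [T^-1]

Both sides have the same dimensions, so the equation is dimensionally consistent.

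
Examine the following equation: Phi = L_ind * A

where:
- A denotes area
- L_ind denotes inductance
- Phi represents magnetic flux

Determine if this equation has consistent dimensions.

No

A (area) has dimensions [L^2].
L_ind (inductance) has dimensions [I^-2 L^2 M T^-2].
Phi (magnetic flux) has dimensions [I^-1 L^2 M T^-2].

Left side: [I^-1 L^2 M T^-2]
Right side: [I^-2 L^4 M T^-2]

The two sides have different dimensions, so the equation is NOT dimensionally consistent.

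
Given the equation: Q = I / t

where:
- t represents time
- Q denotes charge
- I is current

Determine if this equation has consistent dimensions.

No

t (time) has dimensions [T].
Q (charge) has dimensions [I T].
I (current) has dimensions [I].

Left side: [I T]
Right side: [I T^-1]

The two sides have different dimensions, so the equation is NOT dimensionally consistent.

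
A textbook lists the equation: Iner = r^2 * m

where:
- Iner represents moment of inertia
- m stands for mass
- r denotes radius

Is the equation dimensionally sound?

Yes

Iner (moment of inertia) has dimensions [L^2 M].
m (mass) has dimensions [M].
r (radius) has dimensions [L].

Left side: [L^2 M]
Right side: [L^2 M]

Both sides have the same dimensions, so the equation is dimensionally consistent.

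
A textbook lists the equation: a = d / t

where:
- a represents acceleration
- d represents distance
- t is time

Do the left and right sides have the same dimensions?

No

a (acceleration) has dimensions [L T^-2].
d (distance) has dimensions [L].
t (time) has dimensions [T].

Left side: [L T^-2]
Right side: [L T^-1]

The two sides have different dimensions, so the equation is NOT dimensionally consistent.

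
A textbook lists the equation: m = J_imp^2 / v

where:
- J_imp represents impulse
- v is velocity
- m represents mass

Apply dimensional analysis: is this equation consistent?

No

J_imp (impulse) has dimensions [L M T^-1].
v (velocity) has dimensions [L T^-1].
m (mass) has dimensions [M].

Left side: [M]
Right side: [L M^2 T^-1]

The two sides have different dimensions, so the equation is NOT dimensionally consistent.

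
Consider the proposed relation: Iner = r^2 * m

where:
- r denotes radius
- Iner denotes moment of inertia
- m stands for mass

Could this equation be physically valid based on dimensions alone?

Yes

r (radius) has dimensions [L].
Iner (moment of inertia) has dimensions [L^2 M].
m (mass) has dimensions [M].

Left side: [L^2 M]
Right side: [L^2 M]

Both sides have the same dimensions, so the equation is dimensionally consistent.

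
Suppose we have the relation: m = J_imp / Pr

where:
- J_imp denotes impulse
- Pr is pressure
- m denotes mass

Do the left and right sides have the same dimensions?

No

J_imp (impulse) has dimensions [L M T^-1].
Pr (pressure) has dimensions [L^-1 M T^-2].
m (mass) has dimensions [M].

Left side: [M]
Right side: [L^2 T]

The two sides have different dimensions, so the equation is NOT dimensionally consistent.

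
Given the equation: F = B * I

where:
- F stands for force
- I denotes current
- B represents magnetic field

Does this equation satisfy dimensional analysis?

No

F (force) has dimensions [L M T^-2].
I (current) has dimensions [I].
B (magnetic field) has dimensions [I^-1 M T^-2].

Left side: [L M T^-2]
Right side: [M T^-2]

The two sides have different dimensions, so the equation is NOT dimensionally consistent.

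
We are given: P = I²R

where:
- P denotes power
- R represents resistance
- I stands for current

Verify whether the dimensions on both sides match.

Yes

P (power) has dimensions [L^2 M T^-3].
R (resistance) has dimensions [I^-2 L^2 M T^-3].
I (current) has dimensions [I].

Left side: [L^2 M T^-3]
Right side: [L^2 M T^-3]

Both sides have the same dimensions, so the equation is dimensionally consistent.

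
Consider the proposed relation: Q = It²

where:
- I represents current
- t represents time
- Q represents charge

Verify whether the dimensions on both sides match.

No

I (current) has dimensions [I].
t (time) has dimensions [T].
Q (charge) has dimensions [I T].

Left side: [I T]
Right side: [I T^2]

The two sides have different dimensions, so the equation is NOT dimensionally consistent.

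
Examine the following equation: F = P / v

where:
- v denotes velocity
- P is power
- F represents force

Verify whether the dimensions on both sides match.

Yes

v (velocity) has dimensions [L T^-1].
P (power) has dimensions [L^2 M T^-3].
F (force) has dimensions [L M T^-2].

Left side: [L M T^-2]
Right side: [L M T^-2]

Both sides have the same dimensions, so the equation is dimensionally consistent.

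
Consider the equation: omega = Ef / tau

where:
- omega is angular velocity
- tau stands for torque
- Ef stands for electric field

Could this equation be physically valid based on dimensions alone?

No

omega (angular velocity) has dimensions [T^-1].
tau (torque) has dimensions [L^2 M T^-2].
Ef (electric field) has dimensions [I^-1 L M T^-3].

Left side: [T^-1]
Right side: [I^-1 L^-1 T^-1]

The two sides have different dimensions, so the equation is NOT dimensionally consistent.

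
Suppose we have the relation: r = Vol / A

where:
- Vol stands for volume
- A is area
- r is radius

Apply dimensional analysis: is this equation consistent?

Yes

Vol (volume) has dimensions [L^3].
A (area) has dimensions [L^2].
r (radius) has dimensions [L].

Left side: [L]
Right side: [L]

Both sides have the same dimensions, so the equation is dimensionally consistent.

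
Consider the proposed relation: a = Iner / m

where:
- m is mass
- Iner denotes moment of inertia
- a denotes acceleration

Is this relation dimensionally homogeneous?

No

m (mass) has dimensions [M].
Iner (moment of inertia) has dimensions [L^2 M].
a (acceleration) has dimensions [L T^-2].

Left side: [L T^-2]
Right side: [L^2]

The two sides have different dimensions, so the equation is NOT dimensionally consistent.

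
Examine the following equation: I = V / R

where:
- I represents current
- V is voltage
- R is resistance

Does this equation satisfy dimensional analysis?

Yes

I (current) has dimensions [I].
V (voltage) has dimensions [I^-1 L^2 M T^-3].
R (resistance) has dimensions [I^-2 L^2 M T^-3].

Left side: [I]
Right side: [I]

Both sides have the same dimensions, so the equation is dimensionally consistent.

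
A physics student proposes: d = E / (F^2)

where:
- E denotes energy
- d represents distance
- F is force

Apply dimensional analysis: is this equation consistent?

No

E (energy) has dimensions [L^2 M T^-2].
d (distance) has dimensions [L].
F (force) has dimensions [L M T^-2].

Left side: [L]
Right side: [M^-1 T^2]

The two sides have different dimensions, so the equation is NOT dimensionally consistent.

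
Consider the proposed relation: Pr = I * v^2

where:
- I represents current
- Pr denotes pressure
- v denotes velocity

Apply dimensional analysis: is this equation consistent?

No

I (current) has dimensions [I].
Pr (pressure) has dimensions [L^-1 M T^-2].
v (velocity) has dimensions [L T^-1].

Left side: [L^-1 M T^-2]
Right side: [I L^2 T^-2]

The two sides have different dimensions, so the equation is NOT dimensionally consistent.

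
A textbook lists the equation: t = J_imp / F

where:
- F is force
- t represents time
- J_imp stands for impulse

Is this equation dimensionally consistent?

Yes

F (force) has dimensions [L M T^-2].
t (time) has dimensions [T].
J_imp (impulse) has dimensions [L M T^-1].

Left side: [T]
Right side: [T]

Both sides have the same dimensions, so the equation is dimensionally consistent.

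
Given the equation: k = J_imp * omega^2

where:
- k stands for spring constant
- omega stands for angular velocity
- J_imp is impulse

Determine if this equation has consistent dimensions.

No

k (spring constant) has dimensions [M T^-2].
omega (angular velocity) has dimensions [T^-1].
J_imp (impulse) has dimensions [L M T^-1].

Left side: [M T^-2]
Right side: [L M T^-3]

The two sides have different dimensions, so the equation is NOT dimensionally consistent.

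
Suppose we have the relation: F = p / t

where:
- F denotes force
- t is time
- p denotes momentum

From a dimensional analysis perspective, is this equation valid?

Yes

F (force) has dimensions [L M T^-2].
t (time) has dimensions [T].
p (momentum) has dimensions [L M T^-1].

Left side: [L M T^-2]
Right side: [L M T^-2]

Both sides have the same dimensions, so the equation is dimensionally consistent.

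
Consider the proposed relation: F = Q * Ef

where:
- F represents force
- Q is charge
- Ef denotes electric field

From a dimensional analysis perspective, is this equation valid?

Yes

F (force) has dimensions [L M T^-2].
Q (charge) has dimensions [I T].
Ef (electric field) has dimensions [I^-1 L M T^-3].

Left side: [L M T^-2]
Right side: [L M T^-2]

Both sides have the same dimensions, so the equation is dimensionally consistent.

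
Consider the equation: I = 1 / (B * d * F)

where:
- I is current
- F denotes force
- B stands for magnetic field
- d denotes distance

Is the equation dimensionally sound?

No

I (current) has dimensions [I].
F (force) has dimensions [L M T^-2].
B (magnetic field) has dimensions [I^-1 M T^-2].
d (distance) has dimensions [L].

Left side: [I]
Right side: [I L^-2 M^-2 T^4]

The two sides have different dimensions, so the equation is NOT dimensionally consistent.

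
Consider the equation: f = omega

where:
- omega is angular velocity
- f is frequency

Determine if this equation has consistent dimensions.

Yes

omega (angular velocity) has dimensions [T^-1].
f (frequency) has dimensions [T^-1].

Left side: [T^-1]
Right side: [T^-1]

Both sides have the same dimensions, so the equation is dimensionally consistent.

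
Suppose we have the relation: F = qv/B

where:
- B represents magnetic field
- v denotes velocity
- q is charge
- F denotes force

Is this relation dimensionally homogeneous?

No

B (magnetic field) has dimensions [I^-1 M T^-2].
v (velocity) has dimensions [L T^-1].
q (charge) has dimensions [I T].
F (force) has dimensions [L M T^-2].

Left side: [L M T^-2]
Right side: [I^2 L M^-1 T^2]

The two sides have different dimensions, so the equation is NOT dimensionally consistent.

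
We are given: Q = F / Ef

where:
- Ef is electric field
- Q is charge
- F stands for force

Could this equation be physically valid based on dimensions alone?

Yes

Ef (electric field) has dimensions [I^-1 L M T^-3].
Q (charge) has dimensions [I T].
F (force) has dimensions [L M T^-2].

Left side: [I T]
Right side: [I T]

Both sides have the same dimensions, so the equation is dimensionally consistent.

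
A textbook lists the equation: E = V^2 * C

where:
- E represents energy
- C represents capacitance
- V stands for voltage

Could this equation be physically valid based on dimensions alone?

Yes

E (energy) has dimensions [L^2 M T^-2].
C (capacitance) has dimensions [I^2 L^-2 M^-1 T^4].
V (voltage) has dimensions [I^-1 L^2 M T^-3].

Left side: [L^2 M T^-2]
Right side: [L^2 M T^-2]

Both sides have the same dimensions, so the equation is dimensionally consistent.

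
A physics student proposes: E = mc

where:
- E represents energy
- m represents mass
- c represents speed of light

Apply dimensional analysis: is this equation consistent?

No

E (energy) has dimensions [L^2 M T^-2].
m (mass) has dimensions [M].
c (speed of light) has dimensions [L T^-1].

Left side: [L^2 M T^-2]
Right side: [L M T^-1]

The two sides have different dimensions, so the equation is NOT dimensionally consistent.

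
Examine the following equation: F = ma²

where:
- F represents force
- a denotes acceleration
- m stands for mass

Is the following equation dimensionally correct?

No

F (force) has dimensions [L M T^-2].
a (acceleration) has dimensions [L T^-2].
m (mass) has dimensions [M].

Left side: [L M T^-2]
Right side: [L^2 M T^-4]

The two sides have different dimensions, so the equation is NOT dimensionally consistent.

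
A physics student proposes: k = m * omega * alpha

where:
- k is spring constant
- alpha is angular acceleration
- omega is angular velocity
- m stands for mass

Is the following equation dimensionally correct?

No

k (spring constant) has dimensions [M T^-2].
alpha (angular acceleration) has dimensions [T^-2].
omega (angular velocity) has dimensions [T^-1].
m (mass) has dimensions [M].

Left side: [M T^-2]
Right side: [M T^-3]

The two sides have different dimensions, so the equation is NOT dimensionally consistent.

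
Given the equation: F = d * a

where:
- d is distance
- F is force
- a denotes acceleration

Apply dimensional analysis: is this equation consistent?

No

d (distance) has dimensions [L].
F (force) has dimensions [L M T^-2].
a (acceleration) has dimensions [L T^-2].

Left side: [L M T^-2]
Right side: [L^2 T^-2]

The two sides have different dimensions, so the equation is NOT dimensionally consistent.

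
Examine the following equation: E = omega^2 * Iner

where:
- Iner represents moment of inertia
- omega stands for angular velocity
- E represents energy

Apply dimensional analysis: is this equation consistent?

Yes

Iner (moment of inertia) has dimensions [L^2 M].
omega (angular velocity) has dimensions [T^-1].
E (energy) has dimensions [L^2 M T^-2].

Left side: [L^2 M T^-2]
Right side: [L^2 M T^-2]

Both sides have the same dimensions, so the equation is dimensionally consistent.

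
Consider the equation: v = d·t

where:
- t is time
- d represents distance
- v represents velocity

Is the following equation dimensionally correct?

No

t (time) has dimensions [T].
d (distance) has dimensions [L].
v (velocity) has dimensions [L T^-1].

Left side: [L T^-1]
Right side: [L T]

The two sides have different dimensions, so the equation is NOT dimensionally consistent.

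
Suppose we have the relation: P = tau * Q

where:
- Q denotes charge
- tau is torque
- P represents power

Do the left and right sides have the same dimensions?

No

Q (charge) has dimensions [I T].
tau (torque) has dimensions [L^2 M T^-2].
P (power) has dimensions [L^2 M T^-3].

Left side: [L^2 M T^-3]
Right side: [I L^2 M T^-1]

The two sides have different dimensions, so the equation is NOT dimensionally consistent.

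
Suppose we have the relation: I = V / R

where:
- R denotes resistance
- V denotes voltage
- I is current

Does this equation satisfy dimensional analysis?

Yes

R (resistance) has dimensions [I^-2 L^2 M T^-3].
V (voltage) has dimensions [I^-1 L^2 M T^-3].
I (current) has dimensions [I].

Left side: [I]
Right side: [I]

Both sides have the same dimensions, so the equation is dimensionally consistent.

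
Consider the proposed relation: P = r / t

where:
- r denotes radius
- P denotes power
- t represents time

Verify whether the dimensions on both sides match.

No

r (radius) has dimensions [L].
P (power) has dimensions [L^2 M T^-3].
t (time) has dimensions [T].

Left side: [L^2 M T^-3]
Right side: [L T^-1]

The two sides have different dimensions, so the equation is NOT dimensionally consistent.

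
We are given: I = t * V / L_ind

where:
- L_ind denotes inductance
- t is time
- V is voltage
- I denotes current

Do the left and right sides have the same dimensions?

Yes

L_ind (inductance) has dimensions [I^-2 L^2 M T^-2].
t (time) has dimensions [T].
V (voltage) has dimensions [I^-1 L^2 M T^-3].
I (current) has dimensions [I].

Left side: [I]
Right side: [I]

Both sides have the same dimensions, so the equation is dimensionally consistent.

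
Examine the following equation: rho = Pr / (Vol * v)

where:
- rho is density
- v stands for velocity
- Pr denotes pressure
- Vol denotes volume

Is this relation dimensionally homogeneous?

No

rho (density) has dimensions [L^-3 M].
v (velocity) has dimensions [L T^-1].
Pr (pressure) has dimensions [L^-1 M T^-2].
Vol (volume) has dimensions [L^3].

Left side: [L^-3 M]
Right side: [L^-5 M T^-1]

The two sides have different dimensions, so the equation is NOT dimensionally consistent.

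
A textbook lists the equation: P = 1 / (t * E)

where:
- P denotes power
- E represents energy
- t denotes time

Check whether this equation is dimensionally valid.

No

P (power) has dimensions [L^2 M T^-3].
E (energy) has dimensions [L^2 M T^-2].
t (time) has dimensions [T].

Left side: [L^2 M T^-3]
Right side: [L^-2 M^-1 T]

The two sides have different dimensions, so the equation is NOT dimensionally consistent.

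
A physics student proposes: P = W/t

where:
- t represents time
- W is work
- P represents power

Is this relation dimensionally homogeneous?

Yes

t (time) has dimensions [T].
W (work) has dimensions [L^2 M T^-2].
P (power) has dimensions [L^2 M T^-3].

Left side: [L^2 M T^-3]
Right side: [L^2 M T^-3]

Both sides have the same dimensions, so the equation is dimensionally consistent.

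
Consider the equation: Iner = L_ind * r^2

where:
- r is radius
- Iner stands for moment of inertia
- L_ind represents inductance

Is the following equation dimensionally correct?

No

r (radius) has dimensions [L].
Iner (moment of inertia) has dimensions [L^2 M].
L_ind (inductance) has dimensions [I^-2 L^2 M T^-2].

Left side: [L^2 M]
Right side: [I^-2 L^4 M T^-2]

The two sides have different dimensions, so the equation is NOT dimensionally consistent.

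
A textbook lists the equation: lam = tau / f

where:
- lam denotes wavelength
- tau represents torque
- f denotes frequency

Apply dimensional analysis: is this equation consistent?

No

lam (wavelength) has dimensions [L].
tau (torque) has dimensions [L^2 M T^-2].
f (frequency) has dimensions [T^-1].

Left side: [L]
Right side: [L^2 M T^-1]

The two sides have different dimensions, so the equation is NOT dimensionally consistent.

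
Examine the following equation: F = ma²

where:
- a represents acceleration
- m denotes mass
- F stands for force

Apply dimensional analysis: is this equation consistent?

No

a (acceleration) has dimensions [L T^-2].
m (mass) has dimensions [M].
F (force) has dimensions [L M T^-2].

Left side: [L M T^-2]
Right side: [L^2 M T^-4]

The two sides have different dimensions, so the equation is NOT dimensionally consistent.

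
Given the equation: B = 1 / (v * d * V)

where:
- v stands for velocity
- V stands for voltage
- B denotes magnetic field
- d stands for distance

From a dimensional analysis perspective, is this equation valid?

No

v (velocity) has dimensions [L T^-1].
V (voltage) has dimensions [I^-1 L^2 M T^-3].
B (magnetic field) has dimensions [I^-1 M T^-2].
d (distance) has dimensions [L].

Left side: [I^-1 M T^-2]
Right side: [I L^-4 M^-1 T^4]

The two sides have different dimensions, so the equation is NOT dimensionally consistent.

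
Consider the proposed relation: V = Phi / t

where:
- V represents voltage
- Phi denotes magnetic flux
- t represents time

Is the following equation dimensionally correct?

Yes

V (voltage) has dimensions [I^-1 L^2 M T^-3].
Phi (magnetic flux) has dimensions [I^-1 L^2 M T^-2].
t (time) has dimensions [T].

Left side: [I^-1 L^2 M T^-3]
Right side: [I^-1 L^2 M T^-3]

Both sides have the same dimensions, so the equation is dimensionally consistent.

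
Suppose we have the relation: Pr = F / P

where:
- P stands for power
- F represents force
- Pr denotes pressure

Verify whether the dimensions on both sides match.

No

P (power) has dimensions [L^2 M T^-3].
F (force) has dimensions [L M T^-2].
Pr (pressure) has dimensions [L^-1 M T^-2].

Left side: [L^-1 M T^-2]
Right side: [L^-1 T]

The two sides have different dimensions, so the equation is NOT dimensionally consistent.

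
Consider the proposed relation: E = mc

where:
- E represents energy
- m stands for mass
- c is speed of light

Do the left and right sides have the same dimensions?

No

E (energy) has dimensions [L^2 M T^-2].
m (mass) has dimensions [M].
c (speed of light) has dimensions [L T^-1].

Left side: [L^2 M T^-2]
Right side: [L M T^-1]

The two sides have different dimensions, so the equation is NOT dimensionally consistent.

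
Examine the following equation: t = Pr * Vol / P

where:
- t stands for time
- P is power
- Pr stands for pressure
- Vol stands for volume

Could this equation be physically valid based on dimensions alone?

Yes

t (time) has dimensions [T].
P (power) has dimensions [L^2 M T^-3].
Pr (pressure) has dimensions [L^-1 M T^-2].
Vol (volume) has dimensions [L^3].

Left side: [T]
Right side: [T]

Both sides have the same dimensions, so the equation is dimensionally consistent.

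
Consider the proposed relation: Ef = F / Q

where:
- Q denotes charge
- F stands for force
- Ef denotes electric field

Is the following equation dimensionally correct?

Yes

Q (charge) has dimensions [I T].
F (force) has dimensions [L M T^-2].
Ef (electric field) has dimensions [I^-1 L M T^-3].

Left side: [I^-1 L M T^-3]
Right side: [I^-1 L M T^-3]

Both sides have the same dimensions, so the equation is dimensionally consistent.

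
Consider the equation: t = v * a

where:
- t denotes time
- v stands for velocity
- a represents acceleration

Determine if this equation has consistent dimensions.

No

t (time) has dimensions [T].
v (velocity) has dimensions [L T^-1].
a (acceleration) has dimensions [L T^-2].

Left side: [T]
Right side: [L^2 T^-3]

The two sides have different dimensions, so the equation is NOT dimensionally consistent.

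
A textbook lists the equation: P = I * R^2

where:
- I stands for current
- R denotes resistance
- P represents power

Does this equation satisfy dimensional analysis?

No

I (current) has dimensions [I].
R (resistance) has dimensions [I^-2 L^2 M T^-3].
P (power) has dimensions [L^2 M T^-3].

Left side: [L^2 M T^-3]
Right side: [I^-3 L^4 M^2 T^-6]

The two sides have different dimensions, so the equation is NOT dimensionally consistent.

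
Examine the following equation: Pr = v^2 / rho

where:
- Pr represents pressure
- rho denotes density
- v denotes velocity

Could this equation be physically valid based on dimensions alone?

No

Pr (pressure) has dimensions [L^-1 M T^-2].
rho (density) has dimensions [L^-3 M].
v (velocity) has dimensions [L T^-1].

Left side: [L^-1 M T^-2]
Right side: [L^5 M^-1 T^-2]

The two sides have different dimensions, so the equation is NOT dimensionally consistent.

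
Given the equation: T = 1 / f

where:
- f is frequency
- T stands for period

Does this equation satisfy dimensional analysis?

Yes

f (frequency) has dimensions [T^-1].
T (period) has dimensions [T].

Left side: [T]
Right side: [T]

Both sides have the same dimensions, so the equation is dimensionally consistent.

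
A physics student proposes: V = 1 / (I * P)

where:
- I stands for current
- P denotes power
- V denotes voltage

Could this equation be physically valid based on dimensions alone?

No

I (current) has dimensions [I].
P (power) has dimensions [L^2 M T^-3].
V (voltage) has dimensions [I^-1 L^2 M T^-3].

Left side: [I^-1 L^2 M T^-3]
Right side: [I^-1 L^-2 M^-1 T^3]

The two sides have different dimensions, so the equation is NOT dimensionally consistent.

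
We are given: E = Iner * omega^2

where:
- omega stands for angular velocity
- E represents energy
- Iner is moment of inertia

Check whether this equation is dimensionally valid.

Yes

omega (angular velocity) has dimensions [T^-1].
E (energy) has dimensions [L^2 M T^-2].
Iner (moment of inertia) has dimensions [L^2 M].

Left side: [L^2 M T^-2]
Right side: [L^2 M T^-2]

Both sides have the same dimensions, so the equation is dimensionally consistent.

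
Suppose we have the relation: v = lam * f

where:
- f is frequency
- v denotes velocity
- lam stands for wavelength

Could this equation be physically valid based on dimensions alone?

Yes

f (frequency) has dimensions [T^-1].
v (velocity) has dimensions [L T^-1].
lam (wavelength) has dimensions [L].

Left side: [L T^-1]
Right side: [L T^-1]

Both sides have the same dimensions, so the equation is dimensionally consistent.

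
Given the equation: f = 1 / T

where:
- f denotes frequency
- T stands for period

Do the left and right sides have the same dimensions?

Yes

f (frequency) has dimensions [T^-1].
T (period) has dimensions [T].

Left side: [T^-1]
Right side: [T^-1]

Both sides have the same dimensions, so the equation is dimensionally consistent.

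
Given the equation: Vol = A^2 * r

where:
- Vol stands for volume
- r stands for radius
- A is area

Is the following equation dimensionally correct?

No

Vol (volume) has dimensions [L^3].
r (radius) has dimensions [L].
A (area) has dimensions [L^2].

Left side: [L^3]
Right side: [L^5]

The two sides have different dimensions, so the equation is NOT dimensionally consistent.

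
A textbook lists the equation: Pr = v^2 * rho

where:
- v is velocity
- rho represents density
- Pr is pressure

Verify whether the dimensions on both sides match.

Yes

v (velocity) has dimensions [L T^-1].
rho (density) has dimensions [L^-3 M].
Pr (pressure) has dimensions [L^-1 M T^-2].

Left side: [L^-1 M T^-2]
Right side: [L^-1 M T^-2]

Both sides have the same dimensions, so the equation is dimensionally consistent.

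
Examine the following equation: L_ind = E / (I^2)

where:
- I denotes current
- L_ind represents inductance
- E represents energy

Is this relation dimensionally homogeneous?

Yes

I (current) has dimensions [I].
L_ind (inductance) has dimensions [I^-2 L^2 M T^-2].
E (energy) has dimensions [L^2 M T^-2].

Left side: [I^-2 L^2 M T^-2]
Right side: [I^-2 L^2 M T^-2]

Both sides have the same dimensions, so the equation is dimensionally consistent.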